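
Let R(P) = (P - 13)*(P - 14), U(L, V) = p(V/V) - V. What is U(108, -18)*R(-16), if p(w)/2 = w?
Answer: 17400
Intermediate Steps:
p(w) = 2*w
U(L, V) = 2 - V (U(L, V) = 2*(V/V) - V = 2*1 - V = 2 - V)
R(P) = (-14 + P)*(-13 + P) (R(P) = (-13 + P)*(-14 + P) = (-14 + P)*(-13 + P))
U(108, -18)*R(-16) = (2 - 1*(-18))*(182 + (-16)² - 27*(-16)) = (2 + 18)*(182 + 256 + 432) = 20*870 = 17400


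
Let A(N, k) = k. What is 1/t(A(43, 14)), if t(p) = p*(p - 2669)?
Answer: -1/37170 ≈ -2.6903e-5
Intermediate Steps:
t(p) = p*(-2669 + p)
1/t(A(43, 14)) = 1/(14*(-2669 + 14)) = 1/(14*(-2655)) = 1/(-37170) = -1/37170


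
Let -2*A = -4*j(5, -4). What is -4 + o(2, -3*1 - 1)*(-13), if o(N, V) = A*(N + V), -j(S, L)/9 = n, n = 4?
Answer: -1876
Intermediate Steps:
j(S, L) = -36 (j(S, L) = -9*4 = -36)
A = -72 (A = -(-2)*(-36) = -½*144 = -72)
o(N, V) = -72*N - 72*V (o(N, V) = -72*(N + V) = -72*N - 72*V)
-4 + o(2, -3*1 - 1)*(-13) = -4 + (-72*2 - 72*(-3*1 - 1))*(-13) = -4 + (-144 - 72*(-3 - 1))*(-13) = -4 + (-144 - 72*(-4))*(-13) = -4 + (-144 + 288)*(-13) = -4 + 144*(-13) = -4 - 1872 = -1876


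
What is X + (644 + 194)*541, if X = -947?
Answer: 452411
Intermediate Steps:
X + (644 + 194)*541 = -947 + (644 + 194)*541 = -947 + 838*541 = -947 + 453358 = 452411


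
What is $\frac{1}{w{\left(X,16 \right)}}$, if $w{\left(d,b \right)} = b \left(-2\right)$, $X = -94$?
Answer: $- \frac{1}{32} \approx -0.03125$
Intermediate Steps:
$w{\left(d,b \right)} = - 2 b$
$\frac{1}{w{\left(X,16 \right)}} = \frac{1}{\left(-2\right) 16} = \frac{1}{-32} = - \frac{1}{32}$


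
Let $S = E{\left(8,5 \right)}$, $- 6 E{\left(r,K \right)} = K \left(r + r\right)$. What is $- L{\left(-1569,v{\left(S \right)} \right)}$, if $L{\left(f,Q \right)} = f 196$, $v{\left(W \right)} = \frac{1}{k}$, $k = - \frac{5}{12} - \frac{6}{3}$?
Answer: $307524$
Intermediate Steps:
$k = - \frac{29}{12}$ ($k = \left(-5\right) \frac{1}{12} - 2 = - \frac{5}{12} - 2 = - \frac{29}{12} \approx -2.4167$)
$E{\left(r,K \right)} = - \frac{K r}{3}$ ($E{\left(r,K \right)} = - \frac{K \left(r + r\right)}{6} = - \frac{K 2 r}{6} = - \frac{2 K r}{6} = - \frac{K r}{3}$)
$S = - \frac{40}{3}$ ($S = \left(- \frac{1}{3}\right) 5 \cdot 8 = - \frac{40}{3} \approx -13.333$)
$v{\left(W \right)} = - \frac{12}{29}$ ($v{\left(W \right)} = \frac{1}{- \frac{29}{12}} = - \frac{12}{29}$)
$L{\left(f,Q \right)} = 196 f$
$- L{\left(-1569,v{\left(S \right)} \right)} = - 196 \left(-1569\right) = \left(-1\right) \left(-307524\right) = 307524$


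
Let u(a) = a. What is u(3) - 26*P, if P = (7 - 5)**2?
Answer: -101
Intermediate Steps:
P = 4 (P = 2**2 = 4)
u(3) - 26*P = 3 - 26*4 = 3 - 104 = -101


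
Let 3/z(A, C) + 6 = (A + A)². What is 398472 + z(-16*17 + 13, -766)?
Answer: 106917210099/268318 ≈ 3.9847e+5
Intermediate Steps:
z(A, C) = 3/(-6 + 4*A²) (z(A, C) = 3/(-6 + (A + A)²) = 3/(-6 + (2*A)²) = 3/(-6 + 4*A²))
398472 + z(-16*17 + 13, -766) = 398472 + 3/(2*(-3 + 2*(-16*17 + 13)²)) = 398472 + 3/(2*(-3 + 2*(-272 + 13)²)) = 398472 + 3/(2*(-3 + 2*(-259)²)) = 398472 + 3/(2*(-3 + 2*67081)) = 398472 + 3/(2*(-3 + 134162)) = 398472 + (3/2)/134159 = 398472 + (3/2)*(1/134159) = 398472 + 3/268318 = 106917210099/268318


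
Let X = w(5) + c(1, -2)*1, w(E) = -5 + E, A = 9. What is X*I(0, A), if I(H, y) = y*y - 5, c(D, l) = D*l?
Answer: -152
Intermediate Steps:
I(H, y) = -5 + y² (I(H, y) = y² - 5 = -5 + y²)
X = -2 (X = (-5 + 5) + (1*(-2))*1 = 0 - 2*1 = 0 - 2 = -2)
X*I(0, A) = -2*(-5 + 9²) = -2*(-5 + 81) = -2*76 = -152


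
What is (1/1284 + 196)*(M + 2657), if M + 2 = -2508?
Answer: 12331585/428 ≈ 28812.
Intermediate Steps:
M = -2510 (M = -2 - 2508 = -2510)
(1/1284 + 196)*(M + 2657) = (1/1284 + 196)*(-2510 + 2657) = (1/1284 + 196)*147 = (251665/1284)*147 = 12331585/428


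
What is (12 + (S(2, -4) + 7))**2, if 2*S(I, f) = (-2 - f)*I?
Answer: 441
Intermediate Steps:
S(I, f) = I*(-2 - f)/2 (S(I, f) = ((-2 - f)*I)/2 = (I*(-2 - f))/2 = I*(-2 - f)/2)
(12 + (S(2, -4) + 7))**2 = (12 + (-1/2*2*(2 - 4) + 7))**2 = (12 + (-1/2*2*(-2) + 7))**2 = (12 + (2 + 7))**2 = (12 + 9)**2 = 21**2 = 441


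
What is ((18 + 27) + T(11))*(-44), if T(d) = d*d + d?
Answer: -7788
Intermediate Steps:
T(d) = d + d**2 (T(d) = d**2 + d = d + d**2)
((18 + 27) + T(11))*(-44) = ((18 + 27) + 11*(1 + 11))*(-44) = (45 + 11*12)*(-44) = (45 + 132)*(-44) = 177*(-44) = -7788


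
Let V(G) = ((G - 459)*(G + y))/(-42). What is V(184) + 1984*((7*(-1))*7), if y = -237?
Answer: -4097647/42 ≈ -97563.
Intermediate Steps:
V(G) = -(-459 + G)*(-237 + G)/42 (V(G) = ((G - 459)*(G - 237))/(-42) = ((-459 + G)*(-237 + G))*(-1/42) = -(-459 + G)*(-237 + G)/42)
V(184) + 1984*((7*(-1))*7) = (-36261/14 - 1/42*184**2 + (116/7)*184) + 1984*((7*(-1))*7) = (-36261/14 - 1/42*33856 + 21344/7) + 1984*(-7*7) = (-36261/14 - 16928/21 + 21344/7) + 1984*(-49) = -14575/42 - 97216 = -4097647/42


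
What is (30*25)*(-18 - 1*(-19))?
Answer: 750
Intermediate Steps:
(30*25)*(-18 - 1*(-19)) = 750*(-18 + 19) = 750*1 = 750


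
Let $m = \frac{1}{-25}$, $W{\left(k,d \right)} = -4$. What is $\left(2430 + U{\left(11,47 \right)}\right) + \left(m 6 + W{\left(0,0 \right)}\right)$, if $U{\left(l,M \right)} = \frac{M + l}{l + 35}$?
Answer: $\frac{1395537}{575} \approx 2427.0$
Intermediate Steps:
$m = - \frac{1}{25} \approx -0.04$
$U{\left(l,M \right)} = \frac{M + l}{35 + l}$
$\left(2430 + U{\left(11,47 \right)}\right) + \left(m 6 + W{\left(0,0 \right)}\right) = \left(2430 + \frac{47 + 11}{35 + 11}\right) - \frac{106}{25} = \left(2430 + \frac{1}{46} \cdot 58\right) - \frac{106}{25} = \left(2430 + \frac{29}{23}\right) - \frac{106}{25} = \frac{55919}{23} - \frac{106}{25} = \frac{1395537}{575}$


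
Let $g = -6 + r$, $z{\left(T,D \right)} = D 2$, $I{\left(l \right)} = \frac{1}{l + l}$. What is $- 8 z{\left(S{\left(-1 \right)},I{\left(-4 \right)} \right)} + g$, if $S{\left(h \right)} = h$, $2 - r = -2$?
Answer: $0$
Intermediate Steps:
$r = 4$ ($r = 2 - -2 = 2 + 2 = 4$)
$I{\left(l \right)} = \frac{1}{2 l}$
$z{\left(T,D \right)} = 2 D$
$g = -2$ ($g = -6 + 4 = -2$)
$- 8 z{\left(S{\left(-1 \right)},I{\left(-4 \right)} \right)} + g = - 8 \cdot 2 \frac{1}{2 \left(-4\right)} - 2 = - 8 \cdot 2 \cdot \frac{1}{2} \left(- \frac{1}{4}\right) - 2 = - 8 \cdot 2 \left(- \frac{1}{8}\right) - 2 = \left(-8\right) \left(- \frac{1}{4}\right) - 2 = 2 - 2 = 0$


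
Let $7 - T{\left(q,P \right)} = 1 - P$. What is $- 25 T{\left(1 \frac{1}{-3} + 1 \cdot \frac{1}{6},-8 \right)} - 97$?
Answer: $-47$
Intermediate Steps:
$T{\left(q,P \right)} = 6 + P$ ($T{\left(q,P \right)} = 7 - \left(1 - P\right) = 7 + \left(-1 + P\right) = 6 + P$)
$- 25 T{\left(1 \frac{1}{-3} + 1 \cdot \frac{1}{6},-8 \right)} - 97 = - 25 \left(6 - 8\right) - 97 = \left(-25\right) \left(-2\right) - 97 = 50 - 97 = -47$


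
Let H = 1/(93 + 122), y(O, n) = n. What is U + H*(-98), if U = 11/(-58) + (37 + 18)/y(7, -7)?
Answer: -742193/87290 ≈ -8.5026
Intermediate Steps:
U = -3267/406 (U = 11/(-58) + (37 + 18)/(-7) = 11*(-1/58) + 55*(-1/7) = -11/58 - 55/7 = -3267/406 ≈ -8.0468)
H = 1/215 ≈ 0.0046512
U + H*(-98) = -3267/406 + (1/215)*(-98) = -3267/406 - 98/215 = -742193/87290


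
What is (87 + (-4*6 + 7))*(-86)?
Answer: -6020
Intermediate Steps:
(87 + (-4*6 + 7))*(-86) = (87 + (-24 + 7))*(-86) = (87 - 17)*(-86) = 70*(-86) = -6020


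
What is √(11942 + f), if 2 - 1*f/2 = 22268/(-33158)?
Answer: √3283885458158/16579 ≈ 109.30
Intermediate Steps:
f = 88584/16579 (f = 4 - 44536/(-33158) = 4 - 44536*(-1)/33158 = 4 - 2*(-11134/16579) = 4 + 22268/16579 = 88584/16579 ≈ 5.3431)
√(11942 + f) = √(11942 + 88584/16579) = √(198075002/16579) = √3283885458158/16579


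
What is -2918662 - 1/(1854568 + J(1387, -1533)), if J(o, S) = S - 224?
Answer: -5407729058883/1852811 ≈ -2.9187e+6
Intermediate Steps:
J(o, S) = -224 + S
-2918662 - 1/(1854568 + J(1387, -1533)) = -2918662 - 1/(1854568 + (-224 - 1533)) = -2918662 - 1/(1854568 - 1757) = -2918662 - 1/1852811 = -5407729058883/1852811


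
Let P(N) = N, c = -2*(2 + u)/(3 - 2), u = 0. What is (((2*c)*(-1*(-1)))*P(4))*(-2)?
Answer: 64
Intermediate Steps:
c = -4 (c = -2*(2 + 0)/(3 - 2) = -4/1 = -4 ≈ -4.0000)
(((2*c)*(-1*(-1)))*P(4))*(-2) = (((2*(-4))*(-1*(-1)))*4)*(-2) = (-8*1*4)*(-2) = -8*4*(-2) = -32*(-2) = 64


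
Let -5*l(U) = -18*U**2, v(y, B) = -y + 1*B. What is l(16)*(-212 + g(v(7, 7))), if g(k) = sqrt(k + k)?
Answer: -976896/5 ≈ -1.9538e+5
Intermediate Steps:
v(y, B) = B - y (v(y, B) = -y + B = B - y)
l(U) = 18*U**2/5 (l(U) = -(-18)*U**2/5 = 18*U**2/5)
g(k) = sqrt(2)*sqrt(k) (g(k) = sqrt(2*k) = sqrt(2)*sqrt(k))
l(16)*(-212 + g(v(7, 7))) = ((18/5)*16**2)*(-212 + sqrt(2)*sqrt(7 - 1*7)) = ((18/5)*256)*(-212 + sqrt(2)*sqrt(7 - 7)) = 4608*(-212 + sqrt(2)*sqrt(0))/5 = 4608*(-212 + sqrt(2)*0)/5 = 4608*(-212 + 0)/5 = (4608/5)*(-212) = -976896/5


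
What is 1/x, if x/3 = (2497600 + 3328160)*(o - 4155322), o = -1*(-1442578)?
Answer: -1/47411386456320 ≈ -2.1092e-14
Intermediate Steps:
o = 1442578
x = -47411386456320 (x = 3*((2497600 + 3328160)*(1442578 - 4155322)) = 3*(5825760*(-2712744)) = 3*(-15803795485440) = -47411386456320)
1/x = 1/(-47411386456320) = -1/47411386456320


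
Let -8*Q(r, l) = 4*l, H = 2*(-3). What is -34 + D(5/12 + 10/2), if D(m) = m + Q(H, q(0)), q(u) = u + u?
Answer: -343/12 ≈ -28.583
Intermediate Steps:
q(u) = 2*u
H = -6
Q(r, l) = -l/2
D(m) = m (D(m) = m - 0 = m - ½*0 = m + 0 = m)
-34 + D(5/12 + 10/2) = -34 + (5/12 + 10/2) = -34 + (5*(1/12) + 10*(½)) = -34 + (5/12 + 5) = -34 + 65/12 = -343/12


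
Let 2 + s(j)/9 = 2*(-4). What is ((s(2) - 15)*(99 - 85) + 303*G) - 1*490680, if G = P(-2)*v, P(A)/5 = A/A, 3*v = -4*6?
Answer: -504270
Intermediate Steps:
s(j) = -90 (s(j) = -18 + 9*(2*(-4)) = -18 + 9*(-8) = -18 - 72 = -90)
v = -8 (v = (-4*6)/3 = (⅓)*(-24) = -8)
P(A) = 5 (P(A) = 5*(A/A) = 5*1 = 5)
G = -40 (G = 5*(-8) = -40)
((s(2) - 15)*(99 - 85) + 303*G) - 1*490680 = ((-90 - 15)*(99 - 85) + 303*(-40)) - 1*490680 = (-105*14 - 12120) - 490680 = (-1470 - 12120) - 490680 = -13590 - 490680 = -504270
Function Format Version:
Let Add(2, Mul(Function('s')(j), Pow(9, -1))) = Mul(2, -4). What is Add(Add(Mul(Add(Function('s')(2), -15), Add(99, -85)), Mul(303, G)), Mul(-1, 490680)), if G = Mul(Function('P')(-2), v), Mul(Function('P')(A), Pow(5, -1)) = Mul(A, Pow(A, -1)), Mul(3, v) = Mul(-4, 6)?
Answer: -504270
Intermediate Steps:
Function('s')(j) = -90 (Function('s')(j) = Add(-18, Mul(9, Mul(2, -4))) = Add(-18, Mul(9, -8)) = Add(-18, -72) = -90)
v = -8 (v = Mul(Rational(1, 3), Mul(-4, 6)) = Mul(Rational(1, 3), -24) = -8)
Function('P')(A) = 5 (Function('P')(A) = Mul(5, Mul(A, Pow(A, -1))) = Mul(5, 1) = 5)
G = -40 (G = Mul(5, -8) = -40)
Add(Add(Mul(Add(Function('s')(2), -15), Add(99, -85)), Mul(303, G)), Mul(-1, 490680)) = Add(Add(Mul(Add(-90, -15), Add(99, -85)), Mul(303, -40)), Mul(-1, 490680)) = Add(Add(Mul(-105, 14), -12120), -490680) = Add(Add(-1470, -12120), -490680) = Add(-13590, -490680) = -504270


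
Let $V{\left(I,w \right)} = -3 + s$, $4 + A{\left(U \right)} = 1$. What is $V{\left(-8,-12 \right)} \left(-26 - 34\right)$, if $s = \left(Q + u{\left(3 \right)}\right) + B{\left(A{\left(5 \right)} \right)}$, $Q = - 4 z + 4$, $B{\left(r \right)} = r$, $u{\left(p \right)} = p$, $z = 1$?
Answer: $180$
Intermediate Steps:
$A{\left(U \right)} = -3$ ($A{\left(U \right)} = -4 + 1 = -3$)
$Q = 0$ ($Q = \left(-4\right) 1 + 4 = -4 + 4 = 0$)
$s = 0$ ($s = \left(0 + 3\right) - 3 = 3 - 3 = 0$)
$V{\left(I,w \right)} = -3$ ($V{\left(I,w \right)} = -3 + 0 = -3$)
$V{\left(-8,-12 \right)} \left(-26 - 34\right) = - 3 \left(-26 - 34\right) = \left(-3\right) \left(-60\right) = 180$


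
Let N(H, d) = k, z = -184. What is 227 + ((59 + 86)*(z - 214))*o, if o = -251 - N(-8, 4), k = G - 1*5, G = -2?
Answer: 14081467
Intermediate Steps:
k = -7 (k = -2 - 1*5 = -2 - 5 = -7)
N(H, d) = -7
o = -244 (o = -251 - 1*(-7) = -251 + 7 = -244)
227 + ((59 + 86)*(z - 214))*o = 227 + ((59 + 86)*(-184 - 214))*(-244) = 227 + (145*(-398))*(-244) = 227 - 57710*(-244) = 227 + 14081240 = 14081467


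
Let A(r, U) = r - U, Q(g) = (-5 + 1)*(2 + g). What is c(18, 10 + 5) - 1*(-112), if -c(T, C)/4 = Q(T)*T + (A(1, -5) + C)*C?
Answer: 4612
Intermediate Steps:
Q(g) = -8 - 4*g (Q(g) = -4*(2 + g) = -8 - 4*g)
c(T, C) = -4*C*(6 + C) - 4*T*(-8 - 4*T) (c(T, C) = -4*((-8 - 4*T)*T + ((1 - 1*(-5)) + C)*C) = -4*(T*(-8 - 4*T) + ((1 + 5) + C)*C) = -4*(T*(-8 - 4*T) + (6 + C)*C) = -4*(T*(-8 - 4*T) + C*(6 + C)) = -4*(C*(6 + C) + T*(-8 - 4*T)) = -4*C*(6 + C) - 4*T*(-8 - 4*T))
c(18, 10 + 5) - 1*(-112) = (-24*(10 + 5) - 4*(10 + 5)² + 16*18*(2 + 18)) - 1*(-112) = (-24*15 - 4*15² + 16*18*20) + 112 = (-360 - 4*225 + 5760) + 112 = (-360 - 900 + 5760) + 112 = 4500 + 112 = 4612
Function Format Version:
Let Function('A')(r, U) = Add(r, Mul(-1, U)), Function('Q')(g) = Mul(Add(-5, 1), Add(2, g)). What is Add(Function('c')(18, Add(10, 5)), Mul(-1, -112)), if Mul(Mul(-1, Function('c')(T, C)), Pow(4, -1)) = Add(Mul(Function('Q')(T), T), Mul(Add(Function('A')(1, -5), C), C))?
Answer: 4612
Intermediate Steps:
Function('Q')(g) = Add(-8, Mul(-4, g)) (Function('Q')(g) = Mul(-4, Add(2, g)) = Add(-8, Mul(-4, g)))
Function('c')(T, C) = Add(Mul(-4, C, Add(6, C)), Mul(-4, T, Add(-8, Mul(-4, T)))) (Function('c')(T, C) = Mul(-4, Add(Mul(Add(-8, Mul(-4, T)), T), Mul(Add(Add(1, Mul(-1, -5)), C), C))) = Mul(-4, Add(Mul(T, Add(-8, Mul(-4, T))), Mul(Add(Add(1, 5), C), C))) = Mul(-4, Add(Mul(T, Add(-8, Mul(-4, T))), Mul(Add(6, C), C))) = Mul(-4, Add(Mul(T, Add(-8, Mul(-4, T))), Mul(C, Add(6, C)))) = Mul(-4, Add(Mul(C, Add(6, C)), Mul(T, Add(-8, Mul(-4, T))))) = Add(Mul(-4, C, Add(6, C)), Mul(-4, T, Add(-8, Mul(-4, T)))))
Add(Function('c')(18, Add(10, 5)), Mul(-1, -112)) = Add(Add(Mul(-24, Add(10, 5)), Mul(-4, Pow(Add(10, 5), 2)), Mul(16, 18, Add(2, 18))), Mul(-1, -112)) = Add(Add(Mul(-24, 15), Mul(-4, Pow(15, 2)), Mul(16, 18, 20)), 112) = Add(Add(-360, Mul(-4, 225), 5760), 112) = Add(Add(-360, -900, 5760), 112) = Add(4500, 112) = 4612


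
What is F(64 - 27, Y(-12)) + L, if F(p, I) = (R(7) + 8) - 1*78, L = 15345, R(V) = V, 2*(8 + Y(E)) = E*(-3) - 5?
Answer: 15282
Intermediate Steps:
Y(E) = -21/2 - 3*E/2 (Y(E) = -8 + (E*(-3) - 5)/2 = -8 + (-3*E - 5)/2 = -8 + (-5 - 3*E)/2 = -8 + (-5/2 - 3*E/2) = -21/2 - 3*E/2)
F(p, I) = -63 (F(p, I) = (7 + 8) - 1*78 = 15 - 78 = -63)
F(64 - 27, Y(-12)) + L = -63 + 15345 = 15282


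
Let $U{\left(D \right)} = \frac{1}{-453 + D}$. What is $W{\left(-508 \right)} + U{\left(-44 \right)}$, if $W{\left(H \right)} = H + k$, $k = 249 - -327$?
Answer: $\frac{33795}{497} \approx 67.998$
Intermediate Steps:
$k = 576$ ($k = 249 + 327 = 576$)
$W{\left(H \right)} = 576 + H$ ($W{\left(H \right)} = H + 576 = 576 + H$)
$W{\left(-508 \right)} + U{\left(-44 \right)} = \left(576 - 508\right) + \frac{1}{-453 - 44} = 68 + \frac{1}{-497} = 68 - \frac{1}{497} = \frac{33795}{497}$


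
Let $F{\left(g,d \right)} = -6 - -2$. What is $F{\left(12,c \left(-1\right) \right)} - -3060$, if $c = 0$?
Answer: $3056$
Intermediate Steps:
$F{\left(g,d \right)} = -4$ ($F{\left(g,d \right)} = -6 + 2 = -4$)
$F{\left(12,c \left(-1\right) \right)} - -3060 = -4 - -3060 = -4 + 3060 = 3056$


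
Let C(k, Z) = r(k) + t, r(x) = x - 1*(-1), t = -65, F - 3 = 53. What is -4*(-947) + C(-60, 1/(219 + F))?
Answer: 3664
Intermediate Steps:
F = 56 (F = 3 + 53 = 56)
r(x) = 1 + x (r(x) = x + 1 = 1 + x)
C(k, Z) = -64 + k (C(k, Z) = (1 + k) - 65 = -64 + k)
-4*(-947) + C(-60, 1/(219 + F)) = -4*(-947) + (-64 - 60) = 3788 - 124 = 3664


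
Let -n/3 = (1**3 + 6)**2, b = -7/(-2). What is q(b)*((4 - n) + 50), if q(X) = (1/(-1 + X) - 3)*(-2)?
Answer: 5226/5 ≈ 1045.2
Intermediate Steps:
b = 7/2 (b = -7*(-1/2) = 7/2 ≈ 3.5000)
n = -147 (n = -3*(1**3 + 6)**2 = -3*(1 + 6)**2 = -3*7**2 = -3*49 = -147)
q(X) = 6 - 2/(-1 + X) (q(X) = (-3 + 1/(-1 + X))*(-2) = 6 - 2/(-1 + X))
q(b)*((4 - n) + 50) = (2*(-4 + 3*(7/2))/(-1 + 7/2))*((4 - 1*(-147)) + 50) = (2*(-4 + 21/2)/(5/2))*((4 + 147) + 50) = (2*(2/5)*(13/2))*(151 + 50) = (26/5)*201 = 5226/5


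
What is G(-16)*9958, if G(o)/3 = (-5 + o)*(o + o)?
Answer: 20075328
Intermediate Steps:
G(o) = 6*o*(-5 + o) (G(o) = 3*((-5 + o)*(o + o)) = 3*((-5 + o)*(2*o)) = 3*(2*o*(-5 + o)) = 6*o*(-5 + o))
G(-16)*9958 = (6*(-16)*(-5 - 16))*9958 = (6*(-16)*(-21))*9958 = 2016*9958 = 20075328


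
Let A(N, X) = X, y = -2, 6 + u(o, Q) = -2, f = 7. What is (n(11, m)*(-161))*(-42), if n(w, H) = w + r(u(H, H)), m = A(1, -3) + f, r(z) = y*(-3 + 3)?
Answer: 74382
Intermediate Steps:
u(o, Q) = -8 (u(o, Q) = -6 - 2 = -8)
r(z) = 0 (r(z) = -2*(-3 + 3) = -2*0 = 0)
m = 4 (m = -3 + 7 = 4)
n(w, H) = w (n(w, H) = w + 0 = w)
(n(11, m)*(-161))*(-42) = (11*(-161))*(-42) = -1771*(-42) = 74382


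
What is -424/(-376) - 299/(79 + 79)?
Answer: -5679/7426 ≈ -0.76475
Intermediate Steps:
-424/(-376) - 299/(79 + 79) = -424*(-1/376) - 299/158 = 53/47 - 299*1/158 = 53/47 - 299/158 = -5679/7426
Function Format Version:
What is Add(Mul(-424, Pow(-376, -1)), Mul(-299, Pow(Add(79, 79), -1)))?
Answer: Rational(-5679, 7426) ≈ -0.76475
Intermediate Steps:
Add(Mul(-424, Pow(-376, -1)), Mul(-299, Pow(Add(79, 79), -1))) = Add(Mul(-424, Rational(-1, 376)), Mul(-299, Pow(158, -1))) = Add(Rational(53, 47), Mul(-299, Rational(1, 158))) = Add(Rational(53, 47), Rational(-299, 158)) = Rational(-5679, 7426)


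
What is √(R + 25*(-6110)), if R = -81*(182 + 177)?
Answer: I*√181829 ≈ 426.41*I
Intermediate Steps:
R = -29079 (R = -81*359 = -29079)
√(R + 25*(-6110)) = √(-29079 + 25*(-6110)) = √(-29079 - 152750) = √(-181829) = I*√181829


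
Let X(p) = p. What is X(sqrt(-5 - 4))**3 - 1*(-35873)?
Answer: 35873 - 27*I ≈ 35873.0 - 27.0*I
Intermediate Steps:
X(sqrt(-5 - 4))**3 - 1*(-35873) = (sqrt(-5 - 4))**3 - 1*(-35873) = (sqrt(-9))**3 + 35873 = (3*I)**3 + 35873 = -27*I + 35873 = 35873 - 27*I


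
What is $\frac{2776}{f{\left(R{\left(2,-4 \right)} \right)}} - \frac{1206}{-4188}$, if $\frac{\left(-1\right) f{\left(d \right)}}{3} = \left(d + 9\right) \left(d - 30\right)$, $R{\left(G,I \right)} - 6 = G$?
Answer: $\frac{1081585}{391578} \approx 2.7621$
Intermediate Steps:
$R{\left(G,I \right)} = 6 + G$
$f{\left(d \right)} = - 3 \left(-30 + d\right) \left(9 + d\right)$ ($f{\left(d \right)} = - 3 \left(d + 9\right) \left(d - 30\right) = - 3 \left(9 + d\right) \left(-30 + d\right) = - 3 \left(-30 + d\right) \left(9 + d\right)$)
$\frac{2776}{f{\left(R{\left(2,-4 \right)} \right)}} - \frac{1206}{-4188} = \frac{2776}{810 - 3 \left(6 + 2\right)^{2} + 63 \left(6 + 2\right)} - \frac{1206}{-4188} = \frac{2776}{810 - 3 \cdot 8^{2} + 63 \cdot 8} - - \frac{201}{698} = \frac{2776}{810 - 192 + 504} + \frac{201}{698} = \frac{2776}{1122} + \frac{201}{698} = 2776 \cdot \frac{1}{1122} + \frac{201}{698} = \frac{1388}{561} + \frac{201}{698} = \frac{1081585}{391578}$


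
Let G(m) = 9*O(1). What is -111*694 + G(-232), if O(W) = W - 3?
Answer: -77052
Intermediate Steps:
O(W) = -3 + W
G(m) = -18 (G(m) = 9*(-3 + 1) = 9*(-2) = -18)
-111*694 + G(-232) = -111*694 - 18 = -77034 - 18 = -77052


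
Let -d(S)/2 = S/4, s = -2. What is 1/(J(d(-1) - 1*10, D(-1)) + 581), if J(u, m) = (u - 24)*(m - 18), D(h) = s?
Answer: 1/1251 ≈ 0.00079936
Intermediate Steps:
d(S) = -S/2 (d(S) = -2*S/4 = -S/2)
D(h) = -2
J(u, m) = (-24 + u)*(-18 + m)
1/(J(d(-1) - 1*10, D(-1)) + 581) = 1/((432 - 24*(-2) - 18*(-1/2*(-1) - 1*10) - 2*(-1/2*(-1) - 1*10)) + 581) = 1/((432 + 48 - 18*(1/2 - 10) - 2*(1/2 - 10)) + 581) = 1/((432 + 48 - 18*(-19/2) - 2*(-19/2)) + 581) = 1/((432 + 48 + 171 + 19) + 581) = 1/(670 + 581) = 1/1251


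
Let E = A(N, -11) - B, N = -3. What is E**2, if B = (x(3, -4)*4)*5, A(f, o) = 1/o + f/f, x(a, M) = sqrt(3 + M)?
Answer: -48300/121 - 400*I/11 ≈ -399.17 - 36.364*I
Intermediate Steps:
A(f, o) = 1 + 1/o (A(f, o) = 1/o + 1 = 1 + 1/o)
B = 20*I (B = (sqrt(3 - 4)*4)*5 = (sqrt(-1)*4)*5 = (I*4)*5 = (4*I)*5 = 20*I ≈ 20.0*I)
E = 10/11 - 20*I (E = (1 - 11)/(-11) - 20*I = -1/11*(-10) - 20*I = 10/11 - 20*I ≈ 0.90909 - 20.0*I)
E**2 = (10/11 - 20*I)**2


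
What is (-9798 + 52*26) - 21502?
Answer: -29948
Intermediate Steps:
(-9798 + 52*26) - 21502 = (-9798 + 1352) - 21502 = -8446 - 21502 = -29948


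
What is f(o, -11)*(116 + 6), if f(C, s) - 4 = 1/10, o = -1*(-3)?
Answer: 2501/5 ≈ 500.20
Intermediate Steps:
o = 3
f(C, s) = 41/10 (f(C, s) = 4 + 1/10 = 41/10)
f(o, -11)*(116 + 6) = 41*(116 + 6)/10 = (41/10)*122 = 2501/5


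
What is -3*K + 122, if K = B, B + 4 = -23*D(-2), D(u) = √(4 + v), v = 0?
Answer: 272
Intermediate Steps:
D(u) = 2 (D(u) = √(4 + 0) = √4 = 2)
B = -50 (B = -4 - 23*2 = -4 - 46 = -50)
K = -50
-3*K + 122 = -3*(-50) + 122 = 150 + 122 = 272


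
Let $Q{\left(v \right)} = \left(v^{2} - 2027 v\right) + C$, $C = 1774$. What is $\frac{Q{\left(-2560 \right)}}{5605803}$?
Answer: $\frac{11744494}{5605803} \approx 2.0951$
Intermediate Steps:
$Q{\left(v \right)} = 1774 + v^{2} - 2027 v$ ($Q{\left(v \right)} = \left(v^{2} - 2027 v\right) + 1774 = 1774 + v^{2} - 2027 v$)
$\frac{Q{\left(-2560 \right)}}{5605803} = \frac{1774 + \left(-2560\right)^{2} - -5189120}{5605803} = \left(1774 + 6553600 + 5189120\right) \frac{1}{5605803} = 11744494 \cdot \frac{1}{5605803} = \frac{11744494}{5605803}$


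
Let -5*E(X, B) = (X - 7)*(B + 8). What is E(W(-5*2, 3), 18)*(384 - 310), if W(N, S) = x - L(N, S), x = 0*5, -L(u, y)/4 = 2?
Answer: -1924/5 ≈ -384.80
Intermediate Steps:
L(u, y) = -8 (L(u, y) = -4*2 = -8)
x = 0
W(N, S) = 8 (W(N, S) = 0 - 1*(-8) = 0 + 8 = 8)
E(X, B) = -(-7 + X)*(8 + B)/5 (E(X, B) = -(X - 7)*(B + 8)/5 = -(-7 + X)*(8 + B)/5)
E(W(-5*2, 3), 18)*(384 - 310) = (56/5 - 8/5*8 + (7/5)*18 - ⅕*18*8)*(384 - 310) = (56/5 - 64/5 + 126/5 - 144/5)*74 = -26/5*74 = -1924/5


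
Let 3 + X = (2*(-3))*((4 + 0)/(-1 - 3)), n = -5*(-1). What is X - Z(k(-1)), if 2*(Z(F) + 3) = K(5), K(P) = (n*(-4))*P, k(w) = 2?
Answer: 56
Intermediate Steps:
n = 5
K(P) = -20*P (K(P) = (5*(-4))*P = -20*P)
Z(F) = -53 (Z(F) = -3 + (-20*5)/2 = -3 + (½)*(-100) = -3 - 50 = -53)
X = 3 (X = -3 + (2*(-3))*((4 + 0)/(-1 - 3)) = -3 - 24/(-4) = -3 - 24*(-1)/4 = -3 - 6*(-1) = -3 + 6 = 3)
X - Z(k(-1)) = 3 - 1*(-53) = 3 + 53 = 56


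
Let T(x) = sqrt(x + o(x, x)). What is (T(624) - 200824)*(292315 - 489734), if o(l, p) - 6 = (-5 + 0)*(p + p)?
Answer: 39646473256 - 197419*I*sqrt(5610) ≈ 3.9646e+10 - 1.4787e+7*I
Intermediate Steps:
o(l, p) = 6 - 10*p (o(l, p) = 6 + (-5 + 0)*(p + p) = 6 - 10*p)
T(x) = sqrt(6 - 9*x) (T(x) = sqrt(x + (6 - 10*x)) = sqrt(6 - 9*x))
(T(624) - 200824)*(292315 - 489734) = (sqrt(6 - 9*624) - 200824)*(292315 - 489734) = (sqrt(6 - 5616) - 200824)*(-197419) = (sqrt(-5610) - 200824)*(-197419) = (I*sqrt(5610) - 200824)*(-197419) = (-200824 + I*sqrt(5610))*(-197419) = 39646473256 - 197419*I*sqrt(5610)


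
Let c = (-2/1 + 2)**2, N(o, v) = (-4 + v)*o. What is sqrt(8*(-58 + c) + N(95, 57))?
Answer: sqrt(4571) ≈ 67.609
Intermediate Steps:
N(o, v) = o*(-4 + v)
c = 0 (c = (-2*1 + 2)**2 = (-2 + 2)**2 = 0**2 = 0)
sqrt(8*(-58 + c) + N(95, 57)) = sqrt(8*(-58 + 0) + 95*(-4 + 57)) = sqrt(8*(-58) + 95*53) = sqrt(-464 + 5035) = sqrt(4571)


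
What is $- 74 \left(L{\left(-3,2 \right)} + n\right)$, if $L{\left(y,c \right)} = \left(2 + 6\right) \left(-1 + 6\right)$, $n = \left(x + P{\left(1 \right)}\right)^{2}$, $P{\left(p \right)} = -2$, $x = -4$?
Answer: $-5624$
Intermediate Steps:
$n = 36$ ($n = \left(-4 - 2\right)^{2} = \left(-6\right)^{2} = 36$)
$L{\left(y,c \right)} = 40$ ($L{\left(y,c \right)} = 8 \cdot 5 = 40$)
$- 74 \left(L{\left(-3,2 \right)} + n\right) = - 74 \left(40 + 36\right) = \left(-74\right) 76 = -5624$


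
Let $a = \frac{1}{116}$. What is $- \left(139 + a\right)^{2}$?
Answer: $- \frac{260015625}{13456} \approx -19323.0$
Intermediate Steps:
$a = \frac{1}{116} \approx 0.0086207$
$- \left(139 + a\right)^{2} = - \left(139 + \frac{1}{116}\right)^{2} = - \left(\frac{16125}{116}\right)^{2} = \left(-1\right) \frac{260015625}{13456} = - \frac{260015625}{13456}$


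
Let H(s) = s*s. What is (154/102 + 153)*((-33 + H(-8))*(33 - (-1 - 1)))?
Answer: 8549800/51 ≈ 1.6764e+5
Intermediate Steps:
H(s) = s**2
(154/102 + 153)*((-33 + H(-8))*(33 - (-1 - 1))) = (154/102 + 153)*((-33 + (-8)**2)*(33 - (-1 - 1))) = (154*(1/102) + 153)*((-33 + 64)*(33 - 1*(-2))) = (77/51 + 153)*(31*(33 + 2)) = 7880*(31*35)/51 = (7880/51)*1085 = 8549800/51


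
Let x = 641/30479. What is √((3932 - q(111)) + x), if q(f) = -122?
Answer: √3766061650853/30479 ≈ 63.671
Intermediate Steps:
x = 641/30479 (x = 641*(1/30479) = 641/30479 ≈ 0.021031)
√((3932 - q(111)) + x) = √((3932 - 1*(-122)) + 641/30479) = √((3932 + 122) + 641/30479) = √(4054 + 641/30479) = √(123562507/30479) = √3766061650853/30479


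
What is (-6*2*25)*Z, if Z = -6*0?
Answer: 0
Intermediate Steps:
Z = 0
(-6*2*25)*Z = (-6*2*25)*0 = -12*25*0 = -300*0 = 0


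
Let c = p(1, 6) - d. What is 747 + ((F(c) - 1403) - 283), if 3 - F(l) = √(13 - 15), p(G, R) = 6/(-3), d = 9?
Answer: -936 - I*√2 ≈ -936.0 - 1.4142*I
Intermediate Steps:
p(G, R) = -2 (p(G, R) = 6*(-⅓) = -2)
c = -11 (c = -2 - 1*9 = -2 - 9 = -11)
F(l) = 3 - I*√2 (F(l) = 3 - √(13 - 15) = 3 - √(-2) = 3 - I*√2)
747 + ((F(c) - 1403) - 283) = 747 + (((3 - I*√2) - 1403) - 283) = 747 + ((-1400 - I*√2) - 283) = 747 + (-1683 - I*√2) = -936 - I*√2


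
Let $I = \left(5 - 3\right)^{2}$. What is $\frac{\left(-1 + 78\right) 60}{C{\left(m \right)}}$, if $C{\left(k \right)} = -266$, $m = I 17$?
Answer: $- \frac{330}{19} \approx -17.368$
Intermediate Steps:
$I = 4$ ($I = 2^{2} = 4$)
$m = 68$ ($m = 4 \cdot 17 = 68$)
$\frac{\left(-1 + 78\right) 60}{C{\left(m \right)}} = \frac{\left(-1 + 78\right) 60}{-266} = 77 \cdot 60 \left(- \frac{1}{266}\right) = 4620 \left(- \frac{1}{266}\right) = - \frac{330}{19}$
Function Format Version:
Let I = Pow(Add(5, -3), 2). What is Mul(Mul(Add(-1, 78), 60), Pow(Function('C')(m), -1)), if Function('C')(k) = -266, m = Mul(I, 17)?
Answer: Rational(-330, 19) ≈ -17.368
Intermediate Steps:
I = 4 (I = Pow(2, 2) = 4)
m = 68 (m = Mul(4, 17) = 68)
Mul(Mul(Add(-1, 78), 60), Pow(Function('C')(m), -1)) = Mul(Mul(Add(-1, 78), 60), Pow(-266, -1)) = Mul(Mul(77, 60), Rational(-1, 266)) = Mul(4620, Rational(-1, 266)) = Rational(-330, 19)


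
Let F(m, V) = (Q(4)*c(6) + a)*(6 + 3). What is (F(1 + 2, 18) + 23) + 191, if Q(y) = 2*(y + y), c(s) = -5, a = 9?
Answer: -425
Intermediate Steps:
Q(y) = 4*y (Q(y) = 2*(2*y) = 4*y)
F(m, V) = -639 (F(m, V) = ((4*4)*(-5) + 9)*(6 + 3) = (16*(-5) + 9)*9 = (-80 + 9)*9 = -71*9 = -639)
(F(1 + 2, 18) + 23) + 191 = (-639 + 23) + 191 = -616 + 191 = -425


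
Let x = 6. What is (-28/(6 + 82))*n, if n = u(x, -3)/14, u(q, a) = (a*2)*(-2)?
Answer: -3/11 ≈ -0.27273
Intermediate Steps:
u(q, a) = -4*a (u(q, a) = (2*a)*(-2) = -4*a)
n = 6/7 (n = -4*(-3)/14 = 12*(1/14) = 6/7 ≈ 0.85714)
(-28/(6 + 82))*n = -28/(6 + 82)*(6/7) = -28/88*(6/7) = -28*1/88*(6/7) = -7/22*6/7 = -3/11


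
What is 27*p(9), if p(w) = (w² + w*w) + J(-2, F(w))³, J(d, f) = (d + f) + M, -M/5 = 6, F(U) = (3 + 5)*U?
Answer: 1732374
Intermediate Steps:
F(U) = 8*U
M = -30 (M = -5*6 = -30)
J(d, f) = -30 + d + f (J(d, f) = (d + f) - 30 = -30 + d + f)
p(w) = (-32 + 8*w)³ + 2*w² (p(w) = (w² + w*w) + (-30 - 2 + 8*w)³ = (w² + w²) + (-32 + 8*w)³ = 2*w² + (-32 + 8*w)³ = (-32 + 8*w)³ + 2*w²)
27*p(9) = 27*(2*9² + 512*(-4 + 9)³) = 27*(2*81 + 512*5³) = 27*(162 + 512*125) = 27*(162 + 64000) = 27*64162 = 1732374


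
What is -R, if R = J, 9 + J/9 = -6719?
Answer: 60552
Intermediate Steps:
J = -60552 (J = -81 + 9*(-6719) = -81 - 60471 = -60552)
R = -60552
-R = -1*(-60552) = 60552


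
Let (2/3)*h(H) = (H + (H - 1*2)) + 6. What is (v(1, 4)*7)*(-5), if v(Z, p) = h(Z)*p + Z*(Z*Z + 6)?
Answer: -1505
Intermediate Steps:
h(H) = 6 + 3*H (h(H) = 3*((H + (H - 1*2)) + 6)/2 = 3*((H + (H - 2)) + 6)/2 = 3*((H + (-2 + H)) + 6)/2 = 3*((-2 + 2*H) + 6)/2 = 3*(4 + 2*H)/2 = 6 + 3*H)
v(Z, p) = Z*(6 + Z²) + p*(6 + 3*Z) (v(Z, p) = (6 + 3*Z)*p + Z*(Z*Z + 6) = p*(6 + 3*Z) + Z*(Z² + 6) = p*(6 + 3*Z) + Z*(6 + Z²) = Z*(6 + Z²) + p*(6 + 3*Z))
(v(1, 4)*7)*(-5) = ((1³ + 6*1 + 3*4*(2 + 1))*7)*(-5) = ((1 + 6 + 3*4*3)*7)*(-5) = ((1 + 6 + 36)*7)*(-5) = (43*7)*(-5) = 301*(-5) = -1505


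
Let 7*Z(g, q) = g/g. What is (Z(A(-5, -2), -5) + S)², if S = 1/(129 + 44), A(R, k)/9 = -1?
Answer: 32400/1466521 ≈ 0.022093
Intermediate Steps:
A(R, k) = -9 (A(R, k) = 9*(-1) = -9)
S = 1/173 ≈ 0.0057803
Z(g, q) = ⅐ (Z(g, q) = (g/g)/7 = (⅐)*1 = ⅐)
(Z(A(-5, -2), -5) + S)² = (⅐ + 1/173)² = (180/1211)² = 32400/1466521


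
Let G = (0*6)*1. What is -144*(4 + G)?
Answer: -576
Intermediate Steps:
G = 0 (G = 0*1 = 0)
-144*(4 + G) = -144*(4 + 0) = -144*4 = -576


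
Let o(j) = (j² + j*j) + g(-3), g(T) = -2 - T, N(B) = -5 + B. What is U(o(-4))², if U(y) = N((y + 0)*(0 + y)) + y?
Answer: 1247689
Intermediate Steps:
o(j) = 1 + 2*j² (o(j) = (j² + j*j) + (-2 - 1*(-3)) = (j² + j²) + (-2 + 3) = 2*j² + 1 = 1 + 2*j²)
U(y) = -5 + y + y² (U(y) = (-5 + (y + 0)*(0 + y)) + y = (-5 + y*y) + y = (-5 + y²) + y = -5 + y + y²)
U(o(-4))² = (-5 + (1 + 2*(-4)²) + (1 + 2*(-4)²)²)² = (-5 + (1 + 2*16) + (1 + 2*16)²)² = (-5 + (1 + 32) + (1 + 32)²)² = (-5 + 33 + 33²)² = (-5 + 33 + 1089)² = 1117² = 1247689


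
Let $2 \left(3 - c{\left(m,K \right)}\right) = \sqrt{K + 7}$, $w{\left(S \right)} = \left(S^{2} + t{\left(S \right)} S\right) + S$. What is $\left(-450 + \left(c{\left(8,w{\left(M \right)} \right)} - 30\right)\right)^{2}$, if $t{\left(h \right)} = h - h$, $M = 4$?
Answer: $\frac{910143}{4} + 1431 \sqrt{3} \approx 2.3001 \cdot 10^{5}$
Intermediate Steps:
$t{\left(h \right)} = 0$
$w{\left(S \right)} = S + S^{2}$ ($w{\left(S \right)} = \left(S^{2} + 0 S\right) + S = \left(S^{2} + 0\right) + S = S^{2} + S = S + S^{2}$)
$c{\left(m,K \right)} = 3 - \frac{\sqrt{7 + K}}{2}$ ($c{\left(m,K \right)} = 3 - \frac{\sqrt{K + 7}}{2} = 3 - \frac{\sqrt{7 + K}}{2}$)
$\left(-450 + \left(c{\left(8,w{\left(M \right)} \right)} - 30\right)\right)^{2} = \left(-450 - \left(27 + \frac{\sqrt{7 + 4 \left(1 + 4\right)}}{2}\right)\right)^{2} = \left(-450 - \left(27 + \frac{\sqrt{7 + 4 \cdot 5}}{2}\right)\right)^{2} = \left(-450 - \left(27 + \frac{\sqrt{7 + 20}}{2}\right)\right)^{2} = \left(-450 - \left(27 + \frac{3 \sqrt{3}}{2}\right)\right)^{2} = \left(-477 - \frac{3 \sqrt{3}}{2}\right)^{2}$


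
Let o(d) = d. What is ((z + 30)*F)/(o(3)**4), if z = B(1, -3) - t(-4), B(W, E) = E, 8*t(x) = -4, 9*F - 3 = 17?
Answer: 550/729 ≈ 0.75446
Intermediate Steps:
F = 20/9 (F = 1/3 + (1/9)*17 = 1/3 + 17/9 = 20/9 ≈ 2.2222)
t(x) = -1/2 (t(x) = (1/8)*(-4) = -1/2)
z = -5/2 (z = -3 - 1*(-1/2) = -3 + 1/2 = -5/2 ≈ -2.5000)
((z + 30)*F)/(o(3)**4) = ((-5/2 + 30)*(20/9))/(3**4) = ((55/2)*(20/9))/81 = (550/9)*(1/81) = 550/729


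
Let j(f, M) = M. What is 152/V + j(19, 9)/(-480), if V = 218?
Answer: 11833/17440 ≈ 0.67850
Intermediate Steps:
152/V + j(19, 9)/(-480) = 152/218 + 9/(-480) = 152*(1/218) + 9*(-1/480) = 76/109 - 3/160 = 11833/17440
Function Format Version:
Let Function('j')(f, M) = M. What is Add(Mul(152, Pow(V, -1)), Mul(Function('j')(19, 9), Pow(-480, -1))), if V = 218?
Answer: Rational(11833, 17440) ≈ 0.67850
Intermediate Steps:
Add(Mul(152, Pow(V, -1)), Mul(Function('j')(19, 9), Pow(-480, -1))) = Add(Mul(152, Pow(218, -1)), Mul(9, Pow(-480, -1))) = Add(Mul(152, Rational(1, 218)), Mul(9, Rational(-1, 480))) = Add(Rational(76, 109), Rational(-3, 160)) = Rational(11833, 17440)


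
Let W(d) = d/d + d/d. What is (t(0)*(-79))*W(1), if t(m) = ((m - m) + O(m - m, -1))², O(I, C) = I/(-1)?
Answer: 0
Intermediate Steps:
O(I, C) = -I (O(I, C) = I*(-1) = -I)
W(d) = 2 (W(d) = 1 + 1 = 2)
t(m) = 0 (t(m) = ((m - m) - (m - m))² = (0 - 1*0)² = (0 + 0)² = 0² = 0)
(t(0)*(-79))*W(1) = (0*(-79))*2 = 0*2 = 0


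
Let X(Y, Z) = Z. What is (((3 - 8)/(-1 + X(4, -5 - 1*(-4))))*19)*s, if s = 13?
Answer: 1235/2 ≈ 617.50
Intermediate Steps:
(((3 - 8)/(-1 + X(4, -5 - 1*(-4))))*19)*s = (((3 - 8)/(-1 + (-5 - 1*(-4))))*19)*13 = (-5/(-1 + (-5 + 4))*19)*13 = (-5/(-1 - 1)*19)*13 = (-5/(-2)*19)*13 = (-5*(-½)*19)*13 = ((5/2)*19)*13 = (95/2)*13 = 1235/2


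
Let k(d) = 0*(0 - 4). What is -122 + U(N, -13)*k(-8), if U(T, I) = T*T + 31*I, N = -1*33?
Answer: -122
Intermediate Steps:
N = -33
k(d) = 0 (k(d) = 0*(-4) = 0)
U(T, I) = T² + 31*I
-122 + U(N, -13)*k(-8) = -122 + ((-33)² + 31*(-13))*0 = -122 + (1089 - 403)*0 = -122 + 686*0 = -122 + 0 = -122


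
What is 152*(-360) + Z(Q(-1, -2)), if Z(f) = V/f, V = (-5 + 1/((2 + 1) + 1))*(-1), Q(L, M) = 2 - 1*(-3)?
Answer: -1094381/20 ≈ -54719.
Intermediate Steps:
Q(L, M) = 5 (Q(L, M) = 2 + 3 = 5)
V = 19/4 (V = (-5 + 1/(3 + 1))*(-1) = (-5 + 1/4)*(-1) = (-5 + ¼)*(-1) = -19/4*(-1) = 19/4 ≈ 4.7500)
Z(f) = 19/(4*f)
152*(-360) + Z(Q(-1, -2)) = 152*(-360) + (19/4)/5 = -54720 + (19/4)*(⅕) = -54720 + 19/20 = -1094381/20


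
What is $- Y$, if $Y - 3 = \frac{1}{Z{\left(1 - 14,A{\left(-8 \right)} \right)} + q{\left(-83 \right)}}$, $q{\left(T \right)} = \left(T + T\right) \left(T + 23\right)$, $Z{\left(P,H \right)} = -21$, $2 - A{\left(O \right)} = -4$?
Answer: $- \frac{29818}{9939} \approx -3.0001$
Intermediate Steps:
$A{\left(O \right)} = 6$ ($A{\left(O \right)} = 2 - -4 = 2 + 4 = 6$)
$q{\left(T \right)} = 2 T \left(23 + T\right)$
$Y = \frac{29818}{9939}$ ($Y = 3 + \frac{1}{-21 + 2 \left(-83\right) \left(23 - 83\right)} = 3 + \frac{1}{-21 + 2 \left(-83\right) \left(-60\right)} = 3 + \frac{1}{-21 + 9960} = 3 + \frac{1}{9939} = \frac{29818}{9939} \approx 3.0001$)
$- Y = \left(-1\right) \frac{29818}{9939} = - \frac{29818}{9939}$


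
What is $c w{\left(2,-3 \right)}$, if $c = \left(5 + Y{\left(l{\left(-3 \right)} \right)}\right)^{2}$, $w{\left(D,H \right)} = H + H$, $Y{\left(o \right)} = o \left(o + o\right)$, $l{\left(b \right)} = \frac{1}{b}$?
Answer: $- \frac{4418}{27} \approx -163.63$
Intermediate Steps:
$Y{\left(o \right)} = 2 o^{2}$ ($Y{\left(o \right)} = o 2 o = 2 o^{2}$)
$w{\left(D,H \right)} = 2 H$
$c = \frac{2209}{81}$ ($c = \left(5 + 2 \left(\frac{1}{-3}\right)^{2}\right)^{2} = \left(5 + 2 \left(- \frac{1}{3}\right)^{2}\right)^{2} = \left(5 + 2 \cdot \frac{1}{9}\right)^{2} = \left(5 + \frac{2}{9}\right)^{2} = \left(\frac{47}{9}\right)^{2} = \frac{2209}{81} \approx 27.272$)
$c w{\left(2,-3 \right)} = \frac{2209 \cdot 2 \left(-3\right)}{81} = \frac{2209}{81} \left(-6\right) = - \frac{4418}{27}$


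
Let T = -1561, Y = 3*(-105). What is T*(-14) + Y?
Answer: 21539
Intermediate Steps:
Y = -315
T*(-14) + Y = -1561*(-14) - 315 = 21854 - 315 = 21539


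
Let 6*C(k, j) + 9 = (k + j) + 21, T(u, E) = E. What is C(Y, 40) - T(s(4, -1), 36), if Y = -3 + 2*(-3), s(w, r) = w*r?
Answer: -173/6 ≈ -28.833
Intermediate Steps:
s(w, r) = r*w
Y = -9 (Y = -3 - 6 = -9)
C(k, j) = 2 + j/6 + k/6 (C(k, j) = -3/2 + ((k + j) + 21)/6 = -3/2 + ((j + k) + 21)/6 = -3/2 + (21 + j + k)/6 = -3/2 + (7/2 + j/6 + k/6) = 2 + j/6 + k/6)
C(Y, 40) - T(s(4, -1), 36) = (2 + (1/6)*40 + (1/6)*(-9)) - 1*36 = (2 + 20/3 - 3/2) - 36 = 43/6 - 36 = -173/6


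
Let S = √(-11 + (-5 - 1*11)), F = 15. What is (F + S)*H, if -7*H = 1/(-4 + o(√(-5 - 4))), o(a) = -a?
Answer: 3*(4 - 3*I)*(5 + I*√3)/175 ≈ 0.43193 - 0.13837*I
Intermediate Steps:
S = 3*I*√3 (S = √(-11 + (-5 - 11)) = √(-11 - 16) = √(-27) = 3*I*√3 ≈ 5.1962*I)
H = -(-4 + 3*I)/175 (H = -1/(7*(-4 - √(-5 - 4))) = -1/(7*(-4 - √(-9))) = -1/(7*(-4 - 3*I)) = -(-4 + 3*I)/25/7 = -(-4 + 3*I)/175 ≈ 0.022857 - 0.017143*I)
(F + S)*H = (15 + 3*I*√3)*(4/175 - 3*I/175)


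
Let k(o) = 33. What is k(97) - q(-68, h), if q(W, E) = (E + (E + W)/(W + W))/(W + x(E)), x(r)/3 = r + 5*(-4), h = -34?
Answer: 30227/920 ≈ 32.855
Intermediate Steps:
x(r) = -60 + 3*r (x(r) = 3*(r + 5*(-4)) = 3*(r - 20) = 3*(-20 + r) = -60 + 3*r)
q(W, E) = (E + (E + W)/(2*W))/(-60 + W + 3*E) (q(W, E) = (E + (E + W)/(W + W))/(W + (-60 + 3*E)) = (E + (E + W)/((2*W)))/(-60 + W + 3*E) = (E + (E + W)*(1/(2*W)))/(-60 + W + 3*E) = (E + (E + W)/(2*W))/(-60 + W + 3*E))
k(97) - q(-68, h) = 33 - (-34 - 68 + 2*(-34)*(-68))/(2*(-68)*(-60 - 68 + 3*(-34))) = 33 - (-1)*(-34 - 68 + 4624)/(2*68*(-60 - 68 - 102)) = 33 - (-1)*4522/(2*68*(-230)) = 33 - (-1)*(-1)*4522/(2*68*230) = 33 - 1*133/920 = 33 - 133/920 = 30227/920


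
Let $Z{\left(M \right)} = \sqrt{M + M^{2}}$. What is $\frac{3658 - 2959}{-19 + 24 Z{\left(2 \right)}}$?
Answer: $\frac{13281}{3095} + \frac{16776 \sqrt{6}}{3095} \approx 17.568$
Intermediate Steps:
$\frac{3658 - 2959}{-19 + 24 Z{\left(2 \right)}} = \frac{3658 - 2959}{-19 + 24 \sqrt{2 \left(1 + 2\right)}} = \frac{3658 - 2959}{-19 + 24 \sqrt{2 \cdot 3}} = \frac{699}{-19 + 24 \sqrt{6}}$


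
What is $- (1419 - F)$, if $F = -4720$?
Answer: $-6139$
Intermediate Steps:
$- (1419 - F) = - (1419 - -4720) = - (1419 + 4720) = \left(-1\right) 6139 = -6139$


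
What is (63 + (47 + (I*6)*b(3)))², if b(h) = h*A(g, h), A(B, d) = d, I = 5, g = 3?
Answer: 144400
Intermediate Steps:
b(h) = h² (b(h) = h*h = h²)
(63 + (47 + (I*6)*b(3)))² = (63 + (47 + (5*6)*3²))² = (63 + (47 + 30*9))² = (63 + (47 + 270))² = (63 + 317)² = 380² = 144400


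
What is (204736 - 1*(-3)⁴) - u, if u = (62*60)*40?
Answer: 55855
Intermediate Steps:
u = 148800 (u = 3720*40 = 148800)
(204736 - 1*(-3)⁴) - u = (204736 - 1*(-3)⁴) - 1*148800 = (204736 - 1*81) - 148800 = (204736 - 81) - 148800 = 204655 - 148800 = 55855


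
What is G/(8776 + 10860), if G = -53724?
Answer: -13431/4909 ≈ -2.7360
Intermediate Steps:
G/(8776 + 10860) = -53724/(8776 + 10860) = -53724/19636 = -53724*1/19636 = -13431/4909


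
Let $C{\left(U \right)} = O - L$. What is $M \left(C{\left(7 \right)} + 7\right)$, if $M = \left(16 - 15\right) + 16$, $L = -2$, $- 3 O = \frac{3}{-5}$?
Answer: $\frac{782}{5} \approx 156.4$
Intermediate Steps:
$O = \frac{1}{5}$ ($O = - \frac{3 \frac{1}{-5}}{3} = - \frac{3 \left(- \frac{1}{5}\right)}{3} = \left(- \frac{1}{3}\right) \left(- \frac{3}{5}\right) = \frac{1}{5} \approx 0.2$)
$M = 17$ ($M = 1 + 16 = 17$)
$C{\left(U \right)} = \frac{11}{5}$ ($C{\left(U \right)} = \frac{1}{5} - -2 = \frac{1}{5} + 2 = \frac{11}{5}$)
$M \left(C{\left(7 \right)} + 7\right) = 17 \left(\frac{11}{5} + 7\right) = 17 \cdot \frac{46}{5} = \frac{782}{5}$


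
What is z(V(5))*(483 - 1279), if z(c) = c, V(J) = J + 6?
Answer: -8756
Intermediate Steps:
V(J) = 6 + J
z(V(5))*(483 - 1279) = (6 + 5)*(483 - 1279) = 11*(-796) = -8756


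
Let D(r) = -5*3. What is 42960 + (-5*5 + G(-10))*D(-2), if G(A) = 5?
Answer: 43260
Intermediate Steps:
D(r) = -15
42960 + (-5*5 + G(-10))*D(-2) = 42960 + (-5*5 + 5)*(-15) = 42960 + (-25 + 5)*(-15) = 42960 - 20*(-15) = 42960 + 300 = 43260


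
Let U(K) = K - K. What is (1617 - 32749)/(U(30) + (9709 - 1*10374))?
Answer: 31132/665 ≈ 46.815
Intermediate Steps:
U(K) = 0
(1617 - 32749)/(U(30) + (9709 - 1*10374)) = (1617 - 32749)/(0 + (9709 - 1*10374)) = -31132/(0 + (9709 - 10374)) = -31132/(0 - 665) = -31132/(-665) = -31132*(-1/665) = 31132/665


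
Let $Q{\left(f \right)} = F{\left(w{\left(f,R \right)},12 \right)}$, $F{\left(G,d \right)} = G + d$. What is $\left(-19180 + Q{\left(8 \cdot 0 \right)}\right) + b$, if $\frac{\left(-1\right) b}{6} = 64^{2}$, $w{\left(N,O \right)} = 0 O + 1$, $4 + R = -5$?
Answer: $-43743$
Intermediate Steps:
$R = -9$ ($R = -4 - 5 = -9$)
$w{\left(N,O \right)} = 1$ ($w{\left(N,O \right)} = 0 + 1 = 1$)
$b = -24576$ ($b = - 6 \cdot 64^{2} = \left(-6\right) 4096 = -24576$)
$Q{\left(f \right)} = 13$ ($Q{\left(f \right)} = 1 + 12 = 13$)
$\left(-19180 + Q{\left(8 \cdot 0 \right)}\right) + b = \left(-19180 + 13\right) - 24576 = -19167 - 24576 = -43743$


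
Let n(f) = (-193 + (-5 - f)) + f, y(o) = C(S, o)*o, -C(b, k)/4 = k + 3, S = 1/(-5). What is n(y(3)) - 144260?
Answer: -144458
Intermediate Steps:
S = -⅕ ≈ -0.20000
C(b, k) = -12 - 4*k (C(b, k) = -4*(k + 3) = -4*(3 + k) = -12 - 4*k)
y(o) = o*(-12 - 4*o) (y(o) = (-12 - 4*o)*o = o*(-12 - 4*o))
n(f) = -198 (n(f) = (-198 - f) + f = -198)
n(y(3)) - 144260 = -198 - 144260 = -144458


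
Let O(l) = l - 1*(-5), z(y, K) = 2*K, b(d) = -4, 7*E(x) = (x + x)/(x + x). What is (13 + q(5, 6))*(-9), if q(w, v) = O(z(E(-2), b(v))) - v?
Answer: -36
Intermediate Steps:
E(x) = ⅐ (E(x) = ((x + x)/(x + x))/7 = ((2*x)/((2*x)))/7 = ((2*x)*(1/(2*x)))/7 = (⅐)*1 = ⅐)
O(l) = 5 + l (O(l) = l + 5 = 5 + l)
q(w, v) = -3 - v (q(w, v) = (5 + 2*(-4)) - v = (5 - 8) - v = -3 - v)
(13 + q(5, 6))*(-9) = (13 + (-3 - 1*6))*(-9) = (13 + (-3 - 6))*(-9) = (13 - 9)*(-9) = 4*(-9) = -36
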